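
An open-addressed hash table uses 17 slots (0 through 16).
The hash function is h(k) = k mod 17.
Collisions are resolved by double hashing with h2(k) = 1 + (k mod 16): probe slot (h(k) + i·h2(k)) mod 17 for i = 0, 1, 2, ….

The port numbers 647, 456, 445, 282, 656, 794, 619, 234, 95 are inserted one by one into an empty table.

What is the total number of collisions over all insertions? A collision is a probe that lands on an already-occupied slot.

2

647 hashes to 1; slot 1 is free => place at 1.
456 hashes to 14; slot 14 is free => place at 14.
445 hashes to 3; slot 3 is free => place at 3.
282 hashes to 10; slot 10 is free => place at 10.
656 hashes to 10, h2=1; 10 taken => place at 11.
794 hashes to 12; slot 12 is free => place at 12.
619 hashes to 7; slot 7 is free => place at 7.
234 hashes to 13; slot 13 is free => place at 13.
95 hashes to 10, h2=16; 10 taken => place at 9.
Table: [—, 647, —, 445, —, —, —, 619, —, 95, 282, 656, 794, 234, 456, —, —]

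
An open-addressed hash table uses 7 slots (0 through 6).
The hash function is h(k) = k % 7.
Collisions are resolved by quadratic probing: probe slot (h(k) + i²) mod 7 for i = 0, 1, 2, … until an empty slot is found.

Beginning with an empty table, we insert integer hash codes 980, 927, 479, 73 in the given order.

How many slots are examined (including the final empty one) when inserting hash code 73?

Insert 980: h=0, slot 0 empty => index 0.
Insert 927: h=3, slot 3 empty => index 3.
Insert 479: h=3, slot 3 occupied => index 4.
Insert 73: h=3, slots 3,4,0 occupied => index 5.
Table: [980, ., ., 927, 479, 73, .]

4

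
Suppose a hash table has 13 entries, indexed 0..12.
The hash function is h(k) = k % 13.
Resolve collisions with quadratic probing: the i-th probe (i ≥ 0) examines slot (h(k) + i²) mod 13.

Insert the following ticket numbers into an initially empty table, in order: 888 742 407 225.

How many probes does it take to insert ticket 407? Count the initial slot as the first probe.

2

Insert 888: h=4, slot 4 empty => index 4.
Insert 742: h=1, slot 1 empty => index 1.
Insert 407: h=4, slot 4 occupied => index 5.
Insert 225: h=4, slots 4,5 occupied => index 8.
Table: [-, 742, -, -, 888, 407, -, -, 225, -, -, -, -]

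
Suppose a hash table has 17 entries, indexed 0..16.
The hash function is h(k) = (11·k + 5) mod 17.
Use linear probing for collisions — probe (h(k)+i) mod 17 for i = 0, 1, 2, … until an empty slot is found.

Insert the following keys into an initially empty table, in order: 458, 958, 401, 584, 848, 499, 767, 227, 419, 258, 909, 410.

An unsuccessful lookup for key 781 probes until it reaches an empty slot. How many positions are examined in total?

Insert 458: h=11, slot 11 empty -> index 11.
Insert 958: h=3, slot 3 empty -> index 3.
Insert 401: h=13, slot 13 empty -> index 13.
Insert 584: h=3, slot 3 occupied -> index 4.
Insert 848: h=0, slot 0 empty -> index 0.
Insert 499: h=3, slots 3,4 occupied -> index 5.
Insert 767: h=10, slot 10 empty -> index 10.
Insert 227: h=3, slots 3,4,5 occupied -> index 6.
Insert 419: h=7, slot 7 empty -> index 7.
Insert 258: h=4, slots 4,5,6,7 occupied -> index 8.
Insert 909: h=8, slot 8 occupied -> index 9.
Insert 410: h=10, slots 10,11 occupied -> index 12.
Table: [848, —, —, 958, 584, 499, 227, 419, 258, 909, 767, 458, 410, 401, —, —, —]
Lookup 781: h=11, probe 11,12,13,14 → slot 14 empty, not found.

4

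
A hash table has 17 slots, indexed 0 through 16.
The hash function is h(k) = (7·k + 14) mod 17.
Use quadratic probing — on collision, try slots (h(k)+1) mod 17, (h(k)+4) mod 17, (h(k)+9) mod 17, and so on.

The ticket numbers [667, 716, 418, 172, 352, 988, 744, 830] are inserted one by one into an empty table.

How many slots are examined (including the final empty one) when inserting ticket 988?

3

667: h=8 → slot 8
716: h=11 → slot 11
418: h=16 → slot 16
172: h=11, probe 11,12 → slot 12
352: h=13 → slot 13
988: h=11, probe 11,12,15 → slot 15
744: h=3 → slot 3
830: h=10 → slot 10
Table: [_, _, _, 744, _, _, _, _, 667, _, 830, 716, 172, 352, _, 988, 418]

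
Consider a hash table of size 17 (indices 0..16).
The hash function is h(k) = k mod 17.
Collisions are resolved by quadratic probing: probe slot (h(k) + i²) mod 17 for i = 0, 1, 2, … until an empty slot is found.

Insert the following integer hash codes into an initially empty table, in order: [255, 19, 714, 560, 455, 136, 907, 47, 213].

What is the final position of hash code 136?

4

Insert 255: h=0, slot 0 empty => index 0.
Insert 19: h=2, slot 2 empty => index 2.
Insert 714: h=0, slot 0 occupied => index 1.
Insert 560: h=16, slot 16 empty => index 16.
Insert 455: h=13, slot 13 empty => index 13.
Insert 136: h=0, slots 0,1 occupied => index 4.
Insert 907: h=6, slot 6 empty => index 6.
Insert 47: h=13, slot 13 occupied => index 14.
Insert 213: h=9, slot 9 empty => index 9.
Table: [255, 714, 19, ∅, 136, ∅, 907, ∅, ∅, 213, ∅, ∅, ∅, 455, 47, ∅, 560]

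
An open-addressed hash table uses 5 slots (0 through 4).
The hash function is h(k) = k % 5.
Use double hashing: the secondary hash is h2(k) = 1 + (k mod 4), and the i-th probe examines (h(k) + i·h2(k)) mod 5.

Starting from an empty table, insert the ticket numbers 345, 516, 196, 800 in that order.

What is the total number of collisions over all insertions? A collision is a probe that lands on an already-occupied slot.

Insert 345: h=0, slot 0 empty → index 0.
Insert 516: h=1, slot 1 empty → index 1.
Insert 196: h=1, h2=1, slot 1 occupied → index 2.
Insert 800: h=0, h2=1, slots 0,1,2 occupied → index 3.
Table: [345, 516, 196, 800, -]

4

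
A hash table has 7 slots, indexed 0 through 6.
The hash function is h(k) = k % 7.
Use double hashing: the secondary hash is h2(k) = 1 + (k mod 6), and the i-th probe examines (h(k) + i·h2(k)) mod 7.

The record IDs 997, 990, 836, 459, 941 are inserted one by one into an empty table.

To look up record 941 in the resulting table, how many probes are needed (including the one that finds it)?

2

997: h=3 → slot 3
990: h=3, h2=1, probe 3,4 → slot 4
836: h=3, h2=3, probe 3,6 → slot 6
459: h=4, h2=4, probe 4,1 → slot 1
941: h=3, h2=6, probe 3,2 → slot 2
Table: [∅, 459, 941, 997, 990, ∅, 836]
Lookup 941: h=3, h2=6, probe 3,2 → found at 2.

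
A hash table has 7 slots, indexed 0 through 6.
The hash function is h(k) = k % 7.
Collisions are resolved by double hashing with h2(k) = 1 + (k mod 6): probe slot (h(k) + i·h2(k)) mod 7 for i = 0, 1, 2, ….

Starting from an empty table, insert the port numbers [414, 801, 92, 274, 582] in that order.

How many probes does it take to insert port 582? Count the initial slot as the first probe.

Insert 414: h=1, slot 1 empty => index 1.
Insert 801: h=3, slot 3 empty => index 3.
Insert 92: h=1, h2=3, slot 1 occupied => index 4.
Insert 274: h=1, h2=5, slot 1 occupied => index 6.
Insert 582: h=1, h2=1, slot 1 occupied => index 2.
Table: [—, 414, 582, 801, 92, —, 274]

2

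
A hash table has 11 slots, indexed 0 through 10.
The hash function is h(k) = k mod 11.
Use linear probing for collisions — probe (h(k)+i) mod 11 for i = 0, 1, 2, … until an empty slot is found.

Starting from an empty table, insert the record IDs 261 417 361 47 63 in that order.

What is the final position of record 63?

0

261: h=8 => slot 8
417: h=10 => slot 10
361: h=9 => slot 9
47: h=3 => slot 3
63: h=8, probe 8,9,10,0 => slot 0
Table: [63, _, _, 47, _, _, _, _, 261, 361, 417]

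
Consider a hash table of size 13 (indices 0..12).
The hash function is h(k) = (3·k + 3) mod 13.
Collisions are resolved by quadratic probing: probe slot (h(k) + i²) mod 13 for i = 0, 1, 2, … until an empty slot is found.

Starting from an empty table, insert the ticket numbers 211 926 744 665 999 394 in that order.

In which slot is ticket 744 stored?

Insert 211: h=12, slot 12 empty => index 12.
Insert 926: h=12, slot 12 occupied => index 0.
Insert 744: h=12, slots 12,0 occupied => index 3.
Insert 665: h=9, slot 9 empty => index 9.
Insert 999: h=10, slot 10 empty => index 10.
Insert 394: h=2, slot 2 empty => index 2.
Table: [926, ∅, 394, 744, ∅, ∅, ∅, ∅, ∅, 665, 999, ∅, 211]

3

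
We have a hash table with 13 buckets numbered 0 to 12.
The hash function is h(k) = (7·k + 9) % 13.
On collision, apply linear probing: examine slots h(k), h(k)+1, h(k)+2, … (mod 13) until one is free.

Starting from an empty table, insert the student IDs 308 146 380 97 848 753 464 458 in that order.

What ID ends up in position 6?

308: h=7 -> slot 7
146: h=4 -> slot 4
380: h=4, probe 4,5 -> slot 5
97: h=12 -> slot 12
848: h=4, probe 4,5,6 -> slot 6
753: h=2 -> slot 2
464: h=7, probe 7,8 -> slot 8
458: h=4, probe 4,5,6,7,8,9 -> slot 9
Table: [∅, ∅, 753, ∅, 146, 380, 848, 308, 464, 458, ∅, ∅, 97]

848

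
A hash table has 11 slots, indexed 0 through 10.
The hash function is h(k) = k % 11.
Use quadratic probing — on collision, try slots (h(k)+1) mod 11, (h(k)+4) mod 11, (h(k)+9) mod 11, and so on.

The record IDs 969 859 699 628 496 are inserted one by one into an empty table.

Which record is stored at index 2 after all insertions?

859

Insert 969: h=1, slot 1 empty => index 1.
Insert 859: h=1, slot 1 occupied => index 2.
Insert 699: h=6, slot 6 empty => index 6.
Insert 628: h=1, slots 1,2 occupied => index 5.
Insert 496: h=1, slots 1,2,5 occupied => index 10.
Table: [—, 969, 859, —, —, 628, 699, —, —, —, 496]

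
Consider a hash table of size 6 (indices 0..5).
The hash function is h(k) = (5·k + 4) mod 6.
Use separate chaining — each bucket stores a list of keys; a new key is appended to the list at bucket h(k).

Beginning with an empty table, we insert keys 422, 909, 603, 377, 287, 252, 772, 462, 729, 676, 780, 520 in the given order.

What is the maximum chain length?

3

Insert 422: h=2, bucket 2 empty → new chain.
Insert 909: h=1, bucket 1 empty → new chain.
Insert 603: h=1, bucket 1 nonempty → append to chain.
Insert 377: h=5, bucket 5 empty → new chain.
Insert 287: h=5, bucket 5 nonempty → append to chain.
Insert 252: h=4, bucket 4 empty → new chain.
Insert 772: h=0, bucket 0 empty → new chain.
Insert 462: h=4, bucket 4 nonempty → append to chain.
Insert 729: h=1, bucket 1 nonempty → append to chain.
Insert 676: h=0, bucket 0 nonempty → append to chain.
Insert 780: h=4, bucket 4 nonempty → append to chain.
Insert 520: h=0, bucket 0 nonempty → append to chain.
Final buckets:
0: 772 -> 676 -> 520
1: 909 -> 603 -> 729
2: 422
3: _
4: 252 -> 462 -> 780
5: 377 -> 287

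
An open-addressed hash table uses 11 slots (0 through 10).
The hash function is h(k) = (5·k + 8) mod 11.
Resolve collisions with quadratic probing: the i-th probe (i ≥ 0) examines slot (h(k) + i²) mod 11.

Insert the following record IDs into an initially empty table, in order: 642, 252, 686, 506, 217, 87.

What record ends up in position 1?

87

642 hashes to 6; slot 6 is free -> place at 6.
252 hashes to 3; slot 3 is free -> place at 3.
686 hashes to 6; 6 taken -> place at 7.
506 hashes to 8; slot 8 is free -> place at 8.
217 hashes to 4; slot 4 is free -> place at 4.
87 hashes to 3; 3,4,7 taken -> place at 1.
Table: [., 87, ., 252, 217, ., 642, 686, 506, ., .]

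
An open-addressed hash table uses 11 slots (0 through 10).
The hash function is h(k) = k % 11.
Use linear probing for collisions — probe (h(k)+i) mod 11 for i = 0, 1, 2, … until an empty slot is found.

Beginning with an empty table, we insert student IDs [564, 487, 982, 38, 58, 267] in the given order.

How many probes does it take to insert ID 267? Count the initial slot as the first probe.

6

Insert 564: h=3, slot 3 empty -> index 3.
Insert 487: h=3, slot 3 occupied -> index 4.
Insert 982: h=3, slots 3,4 occupied -> index 5.
Insert 38: h=5, slot 5 occupied -> index 6.
Insert 58: h=3, slots 3,4,5,6 occupied -> index 7.
Insert 267: h=3, slots 3,4,5,6,7 occupied -> index 8.
Table: [-, -, -, 564, 487, 982, 38, 58, 267, -, -]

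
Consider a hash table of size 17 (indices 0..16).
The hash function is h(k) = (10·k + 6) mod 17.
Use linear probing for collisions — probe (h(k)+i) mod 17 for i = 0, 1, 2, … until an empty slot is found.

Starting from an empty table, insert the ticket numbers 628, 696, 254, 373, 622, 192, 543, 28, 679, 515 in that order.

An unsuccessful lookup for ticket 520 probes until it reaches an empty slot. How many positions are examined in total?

628: h=13 -> slot 13
696: h=13, probe 13,14 -> slot 14
254: h=13, probe 13,14,15 -> slot 15
373: h=13, probe 13,14,15,16 -> slot 16
622: h=4 -> slot 4
192: h=5 -> slot 5
543: h=13, probe 13,14,15,16,0 -> slot 0
28: h=14, probe 14,15,16,0,1 -> slot 1
679: h=13, probe 13,14,15,16,0,1,2 -> slot 2
515: h=5, probe 5,6 -> slot 6
Table: [543, 28, 679, -, 622, 192, 515, -, -, -, -, -, -, 628, 696, 254, 373]
Lookup 520: h=4, probe 4,5,6,7 → slot 7 empty, not found.

4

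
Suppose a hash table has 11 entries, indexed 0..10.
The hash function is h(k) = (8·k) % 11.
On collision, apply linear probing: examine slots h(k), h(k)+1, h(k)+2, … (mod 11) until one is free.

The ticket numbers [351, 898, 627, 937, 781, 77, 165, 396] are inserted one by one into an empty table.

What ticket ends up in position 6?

165

Insert 351: h=3, slot 3 empty -> index 3.
Insert 898: h=1, slot 1 empty -> index 1.
Insert 627: h=0, slot 0 empty -> index 0.
Insert 937: h=5, slot 5 empty -> index 5.
Insert 781: h=0, slots 0,1 occupied -> index 2.
Insert 77: h=0, slots 0,1,2,3 occupied -> index 4.
Insert 165: h=0, slots 0,1,2,3,4,5 occupied -> index 6.
Insert 396: h=0, slots 0,1,2,3,4,5,6 occupied -> index 7.
Table: [627, 898, 781, 351, 77, 937, 165, 396, ., ., .]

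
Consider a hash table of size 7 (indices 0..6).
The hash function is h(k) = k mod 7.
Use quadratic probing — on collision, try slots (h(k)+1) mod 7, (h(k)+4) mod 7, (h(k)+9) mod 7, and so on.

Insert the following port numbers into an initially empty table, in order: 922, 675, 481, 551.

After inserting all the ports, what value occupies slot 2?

Insert 922: h=5, slot 5 empty => index 5.
Insert 675: h=3, slot 3 empty => index 3.
Insert 481: h=5, slot 5 occupied => index 6.
Insert 551: h=5, slots 5,6 occupied => index 2.
Table: [∅, ∅, 551, 675, ∅, 922, 481]

551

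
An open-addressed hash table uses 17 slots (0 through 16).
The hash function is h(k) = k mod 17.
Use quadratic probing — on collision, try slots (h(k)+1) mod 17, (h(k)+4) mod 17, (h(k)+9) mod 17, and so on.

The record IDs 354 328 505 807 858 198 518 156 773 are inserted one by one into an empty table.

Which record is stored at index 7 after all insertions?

354 hashes to 14; slot 14 is free → place at 14.
328 hashes to 5; slot 5 is free → place at 5.
505 hashes to 12; slot 12 is free → place at 12.
807 hashes to 8; slot 8 is free → place at 8.
858 hashes to 8; 8 taken → place at 9.
198 hashes to 11; slot 11 is free → place at 11.
518 hashes to 8; 8,9,12 taken → place at 0.
156 hashes to 3; slot 3 is free → place at 3.
773 hashes to 8; 8,9,12,0 taken → place at 7.
Table: [518, —, —, 156, —, 328, —, 773, 807, 858, —, 198, 505, —, 354, —, —]

773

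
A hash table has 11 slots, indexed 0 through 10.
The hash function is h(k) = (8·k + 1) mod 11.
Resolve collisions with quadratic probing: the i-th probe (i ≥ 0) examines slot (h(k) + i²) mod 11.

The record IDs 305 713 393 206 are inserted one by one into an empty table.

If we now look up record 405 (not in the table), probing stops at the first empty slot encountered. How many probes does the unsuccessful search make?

2

Insert 305: h=10, slot 10 empty -> index 10.
Insert 713: h=7, slot 7 empty -> index 7.
Insert 393: h=10, slot 10 occupied -> index 0.
Insert 206: h=10, slots 10,0 occupied -> index 3.
Table: [393, _, _, 206, _, _, _, 713, _, _, 305]
Lookup 405: h=7, probe 7,8 → slot 8 empty, not found.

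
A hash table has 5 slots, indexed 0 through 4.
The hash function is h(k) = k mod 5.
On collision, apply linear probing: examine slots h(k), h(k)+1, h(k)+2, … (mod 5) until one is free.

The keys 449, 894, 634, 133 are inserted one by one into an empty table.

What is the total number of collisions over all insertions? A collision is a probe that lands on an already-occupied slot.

3

449 hashes to 4; slot 4 is free -> place at 4.
894 hashes to 4; 4 taken -> place at 0.
634 hashes to 4; 4,0 taken -> place at 1.
133 hashes to 3; slot 3 is free -> place at 3.
Table: [894, 634, ∅, 133, 449]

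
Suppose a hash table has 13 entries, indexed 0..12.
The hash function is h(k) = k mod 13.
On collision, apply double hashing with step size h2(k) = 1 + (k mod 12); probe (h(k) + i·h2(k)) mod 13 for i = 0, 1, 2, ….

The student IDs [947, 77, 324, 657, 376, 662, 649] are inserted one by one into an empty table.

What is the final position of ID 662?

2

947: h=11 -> slot 11
77: h=12 -> slot 12
324: h=12, h2=1, probe 12,0 -> slot 0
657: h=7 -> slot 7
376: h=12, h2=5, probe 12,4 -> slot 4
662: h=12, h2=3, probe 12,2 -> slot 2
649: h=12, h2=2, probe 12,1 -> slot 1
Table: [324, 649, 662, ., 376, ., ., 657, ., ., ., 947, 77]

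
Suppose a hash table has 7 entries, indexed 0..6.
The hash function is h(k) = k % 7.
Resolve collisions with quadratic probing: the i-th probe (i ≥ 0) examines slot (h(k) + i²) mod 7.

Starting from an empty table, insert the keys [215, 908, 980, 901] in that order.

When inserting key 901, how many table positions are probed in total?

3

Insert 215: h=5, slot 5 empty -> index 5.
Insert 908: h=5, slot 5 occupied -> index 6.
Insert 980: h=0, slot 0 empty -> index 0.
Insert 901: h=5, slots 5,6 occupied -> index 2.
Table: [980, _, 901, _, _, 215, 908]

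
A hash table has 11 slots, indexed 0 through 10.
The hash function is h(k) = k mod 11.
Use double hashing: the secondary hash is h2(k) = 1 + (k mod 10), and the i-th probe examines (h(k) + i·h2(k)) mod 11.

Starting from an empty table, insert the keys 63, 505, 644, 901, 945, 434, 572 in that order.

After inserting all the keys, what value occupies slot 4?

63 hashes to 8; slot 8 is free → place at 8.
505 hashes to 10; slot 10 is free → place at 10.
644 hashes to 6; slot 6 is free → place at 6.
901 hashes to 10, h2=2; 10 taken → place at 1.
945 hashes to 10, h2=6; 10 taken → place at 5.
434 hashes to 5, h2=5; 5,10 taken → place at 4.
572 hashes to 0; slot 0 is free → place at 0.
Table: [572, 901, —, —, 434, 945, 644, —, 63, —, 505]

434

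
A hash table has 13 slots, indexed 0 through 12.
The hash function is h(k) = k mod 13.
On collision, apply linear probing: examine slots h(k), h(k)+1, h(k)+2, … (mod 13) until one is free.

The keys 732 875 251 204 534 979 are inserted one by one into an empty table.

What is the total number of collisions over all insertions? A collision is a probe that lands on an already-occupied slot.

6

732 hashes to 4; slot 4 is free -> place at 4.
875 hashes to 4; 4 taken -> place at 5.
251 hashes to 4; 4,5 taken -> place at 6.
204 hashes to 9; slot 9 is free -> place at 9.
534 hashes to 1; slot 1 is free -> place at 1.
979 hashes to 4; 4,5,6 taken -> place at 7.
Table: [_, 534, _, _, 732, 875, 251, 979, _, 204, _, _, _]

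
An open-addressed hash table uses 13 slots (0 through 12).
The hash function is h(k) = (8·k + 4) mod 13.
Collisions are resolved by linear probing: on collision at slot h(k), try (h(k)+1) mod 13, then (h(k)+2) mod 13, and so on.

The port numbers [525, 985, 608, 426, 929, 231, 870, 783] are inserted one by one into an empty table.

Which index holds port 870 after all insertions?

10

525: h=5 -> slot 5
985: h=6 -> slot 6
608: h=6, probe 6,7 -> slot 7
426: h=6, probe 6,7,8 -> slot 8
929: h=0 -> slot 0
231: h=6, probe 6,7,8,9 -> slot 9
870: h=9, probe 9,10 -> slot 10
783: h=2 -> slot 2
Table: [929, ., 783, ., ., 525, 985, 608, 426, 231, 870, ., .]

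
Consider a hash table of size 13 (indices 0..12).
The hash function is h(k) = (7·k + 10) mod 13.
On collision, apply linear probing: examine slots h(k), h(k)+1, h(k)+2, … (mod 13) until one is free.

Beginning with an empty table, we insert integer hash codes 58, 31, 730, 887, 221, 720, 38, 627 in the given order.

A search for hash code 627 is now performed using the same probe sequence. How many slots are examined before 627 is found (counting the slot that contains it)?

58 hashes to 0; slot 0 is free -> place at 0.
31 hashes to 6; slot 6 is free -> place at 6.
730 hashes to 11; slot 11 is free -> place at 11.
887 hashes to 5; slot 5 is free -> place at 5.
221 hashes to 10; slot 10 is free -> place at 10.
720 hashes to 6; 6 taken -> place at 7.
38 hashes to 3; slot 3 is free -> place at 3.
627 hashes to 5; 5,6,7 taken -> place at 8.
Table: [58, -, -, 38, -, 887, 31, 720, 627, -, 221, 730, -]
Lookup 627: h=5, probe 5,6,7,8 → found at 8.

4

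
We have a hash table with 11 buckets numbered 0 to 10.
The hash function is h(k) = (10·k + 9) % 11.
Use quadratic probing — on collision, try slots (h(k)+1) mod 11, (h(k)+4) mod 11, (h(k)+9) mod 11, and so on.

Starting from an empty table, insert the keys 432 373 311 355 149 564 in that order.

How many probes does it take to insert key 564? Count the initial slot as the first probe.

Insert 432: h=6, slot 6 empty → index 6.
Insert 373: h=10, slot 10 empty → index 10.
Insert 311: h=6, slot 6 occupied → index 7.
Insert 355: h=6, slots 6,7,10 occupied → index 4.
Insert 149: h=3, slot 3 empty → index 3.
Insert 564: h=6, slots 6,7,10,4 occupied → index 0.
Table: [564, ∅, ∅, 149, 355, ∅, 432, 311, ∅, ∅, 373]

5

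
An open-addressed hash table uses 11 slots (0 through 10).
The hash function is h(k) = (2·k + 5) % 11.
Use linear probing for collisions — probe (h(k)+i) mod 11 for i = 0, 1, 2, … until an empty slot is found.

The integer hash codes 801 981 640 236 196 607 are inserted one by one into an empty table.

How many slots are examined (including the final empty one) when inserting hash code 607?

3

801 hashes to 1; slot 1 is free -> place at 1.
981 hashes to 9; slot 9 is free -> place at 9.
640 hashes to 9; 9 taken -> place at 10.
236 hashes to 4; slot 4 is free -> place at 4.
196 hashes to 1; 1 taken -> place at 2.
607 hashes to 9; 9,10 taken -> place at 0.
Table: [607, 801, 196, —, 236, —, —, —, —, 981, 640]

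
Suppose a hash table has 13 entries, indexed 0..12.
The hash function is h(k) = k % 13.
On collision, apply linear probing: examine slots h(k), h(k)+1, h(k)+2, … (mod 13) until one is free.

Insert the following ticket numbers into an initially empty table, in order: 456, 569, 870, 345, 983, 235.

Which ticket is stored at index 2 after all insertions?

Insert 456: h=1, slot 1 empty => index 1.
Insert 569: h=10, slot 10 empty => index 10.
Insert 870: h=12, slot 12 empty => index 12.
Insert 345: h=7, slot 7 empty => index 7.
Insert 983: h=8, slot 8 empty => index 8.
Insert 235: h=1, slot 1 occupied => index 2.
Table: [., 456, 235, ., ., ., ., 345, 983, ., 569, ., 870]

235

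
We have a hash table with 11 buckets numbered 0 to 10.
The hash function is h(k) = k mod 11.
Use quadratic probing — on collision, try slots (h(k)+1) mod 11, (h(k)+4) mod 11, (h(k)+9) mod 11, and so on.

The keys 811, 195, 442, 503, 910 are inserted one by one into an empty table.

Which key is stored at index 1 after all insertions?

503

811: h=8 => slot 8
195: h=8, probe 8,9 => slot 9
442: h=2 => slot 2
503: h=8, probe 8,9,1 => slot 1
910: h=8, probe 8,9,1,6 => slot 6
Table: [_, 503, 442, _, _, _, 910, _, 811, 195, _]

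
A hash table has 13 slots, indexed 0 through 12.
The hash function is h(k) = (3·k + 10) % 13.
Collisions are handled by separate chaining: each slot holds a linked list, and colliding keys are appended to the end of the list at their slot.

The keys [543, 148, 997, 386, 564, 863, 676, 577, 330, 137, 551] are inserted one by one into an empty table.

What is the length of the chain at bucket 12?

6

Insert 543: h=1, bucket 1 empty → new chain.
Insert 148: h=12, bucket 12 empty → new chain.
Insert 997: h=11, bucket 11 empty → new chain.
Insert 386: h=11, bucket 11 nonempty → append to chain.
Insert 564: h=12, bucket 12 nonempty → append to chain.
Insert 863: h=12, bucket 12 nonempty → append to chain.
Insert 676: h=10, bucket 10 empty → new chain.
Insert 577: h=12, bucket 12 nonempty → append to chain.
Insert 330: h=12, bucket 12 nonempty → append to chain.
Insert 137: h=5, bucket 5 empty → new chain.
Insert 551: h=12, bucket 12 nonempty → append to chain.
Final buckets:
0: —
1: 543
2: —
3: —
4: —
5: 137
6: —
7: —
8: —
9: —
10: 676
11: 997 -> 386
12: 148 -> 564 -> 863 -> 577 -> 330 -> 551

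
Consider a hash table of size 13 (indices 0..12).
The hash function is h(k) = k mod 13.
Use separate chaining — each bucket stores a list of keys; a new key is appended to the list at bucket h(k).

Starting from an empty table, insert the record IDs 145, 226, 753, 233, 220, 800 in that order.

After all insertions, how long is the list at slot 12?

3

Insert 145: h=2, bucket 2 empty -> new chain.
Insert 226: h=5, bucket 5 empty -> new chain.
Insert 753: h=12, bucket 12 empty -> new chain.
Insert 233: h=12, bucket 12 nonempty -> append to chain.
Insert 220: h=12, bucket 12 nonempty -> append to chain.
Insert 800: h=7, bucket 7 empty -> new chain.
Final buckets:
0: -
1: -
2: 145
3: -
4: -
5: 226
6: -
7: 800
8: -
9: -
10: -
11: -
12: 753 -> 233 -> 220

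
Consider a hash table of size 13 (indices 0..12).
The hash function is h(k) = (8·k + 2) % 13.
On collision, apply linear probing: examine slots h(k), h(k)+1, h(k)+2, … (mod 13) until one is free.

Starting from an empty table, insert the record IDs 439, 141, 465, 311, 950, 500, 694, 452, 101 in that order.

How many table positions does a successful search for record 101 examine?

5

Insert 439: h=4, slot 4 empty => index 4.
Insert 141: h=12, slot 12 empty => index 12.
Insert 465: h=4, slot 4 occupied => index 5.
Insert 311: h=7, slot 7 empty => index 7.
Insert 950: h=10, slot 10 empty => index 10.
Insert 500: h=11, slot 11 empty => index 11.
Insert 694: h=3, slot 3 empty => index 3.
Insert 452: h=4, slots 4,5 occupied => index 6.
Insert 101: h=4, slots 4,5,6,7 occupied => index 8.
Table: [_, _, _, 694, 439, 465, 452, 311, 101, _, 950, 500, 141]
Lookup 101: h=4, probe 4,5,6,7,8 → found at 8.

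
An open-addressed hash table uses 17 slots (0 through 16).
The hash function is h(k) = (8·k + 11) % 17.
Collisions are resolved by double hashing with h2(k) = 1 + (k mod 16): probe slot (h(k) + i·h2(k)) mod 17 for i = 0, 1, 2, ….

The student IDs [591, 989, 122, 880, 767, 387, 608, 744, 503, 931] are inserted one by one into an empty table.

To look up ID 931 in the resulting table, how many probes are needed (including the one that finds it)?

Insert 591: h=13, slot 13 empty → index 13.
Insert 989: h=1, slot 1 empty → index 1.
Insert 122: h=1, h2=11, slot 1 occupied → index 12.
Insert 880: h=13, h2=1, slot 13 occupied → index 14.
Insert 767: h=10, slot 10 empty → index 10.
Insert 387: h=13, h2=4, slot 13 occupied → index 0.
Insert 608: h=13, h2=1, slots 13,14 occupied → index 15.
Insert 744: h=13, h2=9, slot 13 occupied → index 5.
Insert 503: h=6, slot 6 empty → index 6.
Insert 931: h=13, h2=4, slots 13,0 occupied → index 4.
Table: [387, 989, -, -, 931, 744, 503, -, -, -, 767, -, 122, 591, 880, 608, -]
Lookup 931: h=13, h2=4, probe 13,0,4 → found at 4.

3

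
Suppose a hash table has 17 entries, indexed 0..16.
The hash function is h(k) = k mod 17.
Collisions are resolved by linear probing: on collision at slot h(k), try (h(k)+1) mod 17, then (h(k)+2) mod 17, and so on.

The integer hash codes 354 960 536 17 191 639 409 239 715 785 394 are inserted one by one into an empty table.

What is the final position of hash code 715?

354 hashes to 14; slot 14 is free → place at 14.
960 hashes to 8; slot 8 is free → place at 8.
536 hashes to 9; slot 9 is free → place at 9.
17 hashes to 0; slot 0 is free → place at 0.
191 hashes to 4; slot 4 is free → place at 4.
639 hashes to 10; slot 10 is free → place at 10.
409 hashes to 1; slot 1 is free → place at 1.
239 hashes to 1; 1 taken → place at 2.
715 hashes to 1; 1,2 taken → place at 3.
785 hashes to 3; 3,4 taken → place at 5.
394 hashes to 3; 3,4,5 taken → place at 6.
Table: [17, 409, 239, 715, 191, 785, 394, —, 960, 536, 639, —, —, —, 354, —, —]

3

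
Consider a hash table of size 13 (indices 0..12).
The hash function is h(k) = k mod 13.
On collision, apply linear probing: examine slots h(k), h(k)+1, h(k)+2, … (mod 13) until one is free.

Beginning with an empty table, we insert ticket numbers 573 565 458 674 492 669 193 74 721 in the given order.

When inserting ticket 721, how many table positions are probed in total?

573: h=1 -> slot 1
565: h=6 -> slot 6
458: h=3 -> slot 3
674: h=11 -> slot 11
492: h=11, probe 11,12 -> slot 12
669: h=6, probe 6,7 -> slot 7
193: h=11, probe 11,12,0 -> slot 0
74: h=9 -> slot 9
721: h=6, probe 6,7,8 -> slot 8
Table: [193, 573, ∅, 458, ∅, ∅, 565, 669, 721, 74, ∅, 674, 492]

3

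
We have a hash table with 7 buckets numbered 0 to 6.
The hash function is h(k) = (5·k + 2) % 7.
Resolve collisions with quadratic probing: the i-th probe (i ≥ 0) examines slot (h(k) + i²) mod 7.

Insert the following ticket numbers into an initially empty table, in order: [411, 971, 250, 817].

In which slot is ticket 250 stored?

Insert 411: h=6, slot 6 empty -> index 6.
Insert 971: h=6, slot 6 occupied -> index 0.
Insert 250: h=6, slots 6,0 occupied -> index 3.
Insert 817: h=6, slots 6,0,3 occupied -> index 1.
Table: [971, 817, _, 250, _, _, 411]

3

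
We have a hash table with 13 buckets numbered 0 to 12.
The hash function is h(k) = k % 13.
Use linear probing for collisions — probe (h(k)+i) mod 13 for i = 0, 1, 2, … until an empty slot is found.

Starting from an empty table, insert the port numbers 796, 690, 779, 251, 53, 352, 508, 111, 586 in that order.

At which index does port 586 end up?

8

796 hashes to 3; slot 3 is free => place at 3.
690 hashes to 1; slot 1 is free => place at 1.
779 hashes to 12; slot 12 is free => place at 12.
251 hashes to 4; slot 4 is free => place at 4.
53 hashes to 1; 1 taken => place at 2.
352 hashes to 1; 1,2,3,4 taken => place at 5.
508 hashes to 1; 1,2,3,4,5 taken => place at 6.
111 hashes to 7; slot 7 is free => place at 7.
586 hashes to 1; 1,2,3,4,5,6,7 taken => place at 8.
Table: [-, 690, 53, 796, 251, 352, 508, 111, 586, -, -, -, 779]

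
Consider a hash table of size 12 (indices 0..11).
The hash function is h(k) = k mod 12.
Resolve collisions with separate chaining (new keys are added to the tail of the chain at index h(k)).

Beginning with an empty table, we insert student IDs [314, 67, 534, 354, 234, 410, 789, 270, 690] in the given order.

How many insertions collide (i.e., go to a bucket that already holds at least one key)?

5

Insert 314: h=2, bucket 2 empty -> new chain.
Insert 67: h=7, bucket 7 empty -> new chain.
Insert 534: h=6, bucket 6 empty -> new chain.
Insert 354: h=6, bucket 6 nonempty -> append to chain.
Insert 234: h=6, bucket 6 nonempty -> append to chain.
Insert 410: h=2, bucket 2 nonempty -> append to chain.
Insert 789: h=9, bucket 9 empty -> new chain.
Insert 270: h=6, bucket 6 nonempty -> append to chain.
Insert 690: h=6, bucket 6 nonempty -> append to chain.
Final buckets:
0: —
1: —
2: 314 -> 410
3: —
4: —
5: —
6: 534 -> 354 -> 234 -> 270 -> 690
7: 67
8: —
9: 789
10: —
11: —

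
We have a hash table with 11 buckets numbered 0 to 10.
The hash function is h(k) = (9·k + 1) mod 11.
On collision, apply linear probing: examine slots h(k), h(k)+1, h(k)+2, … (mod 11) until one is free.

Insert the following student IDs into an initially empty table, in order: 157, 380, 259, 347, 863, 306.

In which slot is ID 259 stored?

1

157 hashes to 6; slot 6 is free => place at 6.
380 hashes to 0; slot 0 is free => place at 0.
259 hashes to 0; 0 taken => place at 1.
347 hashes to 0; 0,1 taken => place at 2.
863 hashes to 2; 2 taken => place at 3.
306 hashes to 5; slot 5 is free => place at 5.
Table: [380, 259, 347, 863, —, 306, 157, —, —, —, —]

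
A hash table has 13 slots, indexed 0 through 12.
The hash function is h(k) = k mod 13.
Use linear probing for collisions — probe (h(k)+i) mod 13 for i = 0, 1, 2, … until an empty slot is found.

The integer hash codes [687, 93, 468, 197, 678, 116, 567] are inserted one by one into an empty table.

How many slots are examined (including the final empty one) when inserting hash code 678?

3

Insert 687: h=11, slot 11 empty → index 11.
Insert 93: h=2, slot 2 empty → index 2.
Insert 468: h=0, slot 0 empty → index 0.
Insert 197: h=2, slot 2 occupied → index 3.
Insert 678: h=2, slots 2,3 occupied → index 4.
Insert 116: h=12, slot 12 empty → index 12.
Insert 567: h=8, slot 8 empty → index 8.
Table: [468, -, 93, 197, 678, -, -, -, 567, -, -, 687, 116]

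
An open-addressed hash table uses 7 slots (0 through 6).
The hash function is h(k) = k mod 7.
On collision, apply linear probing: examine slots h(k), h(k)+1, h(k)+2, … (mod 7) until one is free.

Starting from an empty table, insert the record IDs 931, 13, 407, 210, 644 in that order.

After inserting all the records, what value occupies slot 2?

210

Insert 931: h=0, slot 0 empty => index 0.
Insert 13: h=6, slot 6 empty => index 6.
Insert 407: h=1, slot 1 empty => index 1.
Insert 210: h=0, slots 0,1 occupied => index 2.
Insert 644: h=0, slots 0,1,2 occupied => index 3.
Table: [931, 407, 210, 644, —, —, 13]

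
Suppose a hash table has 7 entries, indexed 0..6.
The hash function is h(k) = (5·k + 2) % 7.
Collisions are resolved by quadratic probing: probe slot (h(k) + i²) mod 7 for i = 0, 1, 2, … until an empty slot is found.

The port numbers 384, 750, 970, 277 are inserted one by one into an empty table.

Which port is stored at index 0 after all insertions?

750

384 hashes to 4; slot 4 is free => place at 4.
750 hashes to 0; slot 0 is free => place at 0.
970 hashes to 1; slot 1 is free => place at 1.
277 hashes to 1; 1 taken => place at 2.
Table: [750, 970, 277, -, 384, -, -]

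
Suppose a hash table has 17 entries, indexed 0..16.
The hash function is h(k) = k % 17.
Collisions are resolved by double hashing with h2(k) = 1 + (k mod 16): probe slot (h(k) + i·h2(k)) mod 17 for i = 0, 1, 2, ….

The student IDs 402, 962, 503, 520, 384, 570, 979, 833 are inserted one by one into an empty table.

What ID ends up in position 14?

402 hashes to 11; slot 11 is free → place at 11.
962 hashes to 10; slot 10 is free → place at 10.
503 hashes to 10, h2=8; 10 taken → place at 1.
520 hashes to 10, h2=9; 10 taken → place at 2.
384 hashes to 10, h2=1; 10,11 taken → place at 12.
570 hashes to 9; slot 9 is free → place at 9.
979 hashes to 10, h2=4; 10 taken → place at 14.
833 hashes to 0; slot 0 is free → place at 0.
Table: [833, 503, 520, -, -, -, -, -, -, 570, 962, 402, 384, -, 979, -, -]

979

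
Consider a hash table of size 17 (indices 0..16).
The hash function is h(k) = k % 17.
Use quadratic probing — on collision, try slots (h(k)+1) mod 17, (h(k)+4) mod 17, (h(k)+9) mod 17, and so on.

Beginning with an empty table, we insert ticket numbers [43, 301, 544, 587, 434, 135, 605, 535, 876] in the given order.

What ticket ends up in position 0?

544

43: h=9 → slot 9
301: h=12 → slot 12
544: h=0 → slot 0
587: h=9, probe 9,10 → slot 10
434: h=9, probe 9,10,13 → slot 13
135: h=16 → slot 16
605: h=10, probe 10,11 → slot 11
535: h=8 → slot 8
876: h=9, probe 9,10,13,1 → slot 1
Table: [544, 876, _, _, _, _, _, _, 535, 43, 587, 605, 301, 434, _, _, 135]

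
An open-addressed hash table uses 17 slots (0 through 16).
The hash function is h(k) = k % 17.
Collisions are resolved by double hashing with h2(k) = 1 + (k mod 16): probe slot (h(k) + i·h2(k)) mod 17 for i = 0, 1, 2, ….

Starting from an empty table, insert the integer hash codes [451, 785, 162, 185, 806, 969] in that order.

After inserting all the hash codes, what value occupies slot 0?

969

451 hashes to 9; slot 9 is free -> place at 9.
785 hashes to 3; slot 3 is free -> place at 3.
162 hashes to 9, h2=3; 9 taken -> place at 12.
185 hashes to 15; slot 15 is free -> place at 15.
806 hashes to 7; slot 7 is free -> place at 7.
969 hashes to 0; slot 0 is free -> place at 0.
Table: [969, -, -, 785, -, -, -, 806, -, 451, -, -, 162, -, -, 185, -]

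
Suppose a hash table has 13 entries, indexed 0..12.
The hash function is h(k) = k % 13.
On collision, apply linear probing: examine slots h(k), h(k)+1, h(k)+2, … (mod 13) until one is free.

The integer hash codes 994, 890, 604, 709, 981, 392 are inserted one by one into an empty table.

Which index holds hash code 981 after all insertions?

10

Insert 994: h=6, slot 6 empty -> index 6.
Insert 890: h=6, slot 6 occupied -> index 7.
Insert 604: h=6, slots 6,7 occupied -> index 8.
Insert 709: h=7, slots 7,8 occupied -> index 9.
Insert 981: h=6, slots 6,7,8,9 occupied -> index 10.
Insert 392: h=2, slot 2 empty -> index 2.
Table: [∅, ∅, 392, ∅, ∅, ∅, 994, 890, 604, 709, 981, ∅, ∅]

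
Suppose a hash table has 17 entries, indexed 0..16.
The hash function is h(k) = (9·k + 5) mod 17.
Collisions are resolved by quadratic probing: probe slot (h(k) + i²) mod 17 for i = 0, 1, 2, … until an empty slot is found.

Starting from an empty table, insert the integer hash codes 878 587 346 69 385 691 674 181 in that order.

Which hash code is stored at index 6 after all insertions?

691

878: h=2 => slot 2
587: h=1 => slot 1
346: h=8 => slot 8
69: h=14 => slot 14
385: h=2, probe 2,3 => slot 3
691: h=2, probe 2,3,6 => slot 6
674: h=2, probe 2,3,6,11 => slot 11
181: h=2, probe 2,3,6,11,1,10 => slot 10
Table: [∅, 587, 878, 385, ∅, ∅, 691, ∅, 346, ∅, 181, 674, ∅, ∅, 69, ∅, ∅]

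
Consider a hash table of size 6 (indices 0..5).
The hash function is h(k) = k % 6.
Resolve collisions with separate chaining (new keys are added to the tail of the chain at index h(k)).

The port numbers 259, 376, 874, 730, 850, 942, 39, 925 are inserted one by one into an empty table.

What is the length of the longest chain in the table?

4

Insert 259: h=1, bucket 1 empty -> new chain.
Insert 376: h=4, bucket 4 empty -> new chain.
Insert 874: h=4, bucket 4 nonempty -> append to chain.
Insert 730: h=4, bucket 4 nonempty -> append to chain.
Insert 850: h=4, bucket 4 nonempty -> append to chain.
Insert 942: h=0, bucket 0 empty -> new chain.
Insert 39: h=3, bucket 3 empty -> new chain.
Insert 925: h=1, bucket 1 nonempty -> append to chain.
Final buckets:
0: 942
1: 259 -> 925
2: ∅
3: 39
4: 376 -> 874 -> 730 -> 850
5: ∅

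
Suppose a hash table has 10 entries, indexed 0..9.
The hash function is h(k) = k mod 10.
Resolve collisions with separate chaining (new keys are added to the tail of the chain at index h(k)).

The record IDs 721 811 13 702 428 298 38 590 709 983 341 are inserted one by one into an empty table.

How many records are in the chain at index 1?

Insert 721: h=1, bucket 1 empty → new chain.
Insert 811: h=1, bucket 1 nonempty → append to chain.
Insert 13: h=3, bucket 3 empty → new chain.
Insert 702: h=2, bucket 2 empty → new chain.
Insert 428: h=8, bucket 8 empty → new chain.
Insert 298: h=8, bucket 8 nonempty → append to chain.
Insert 38: h=8, bucket 8 nonempty → append to chain.
Insert 590: h=0, bucket 0 empty → new chain.
Insert 709: h=9, bucket 9 empty → new chain.
Insert 983: h=3, bucket 3 nonempty → append to chain.
Insert 341: h=1, bucket 1 nonempty → append to chain.
Final buckets:
0: 590
1: 721 -> 811 -> 341
2: 702
3: 13 -> 983
4: —
5: —
6: —
7: —
8: 428 -> 298 -> 38
9: 709

3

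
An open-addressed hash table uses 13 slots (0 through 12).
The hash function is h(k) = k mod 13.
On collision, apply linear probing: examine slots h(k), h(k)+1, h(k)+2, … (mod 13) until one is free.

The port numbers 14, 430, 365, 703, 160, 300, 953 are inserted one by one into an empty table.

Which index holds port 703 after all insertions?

4

14 hashes to 1; slot 1 is free => place at 1.
430 hashes to 1; 1 taken => place at 2.
365 hashes to 1; 1,2 taken => place at 3.
703 hashes to 1; 1,2,3 taken => place at 4.
160 hashes to 4; 4 taken => place at 5.
300 hashes to 1; 1,2,3,4,5 taken => place at 6.
953 hashes to 4; 4,5,6 taken => place at 7.
Table: [_, 14, 430, 365, 703, 160, 300, 953, _, _, _, _, _]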